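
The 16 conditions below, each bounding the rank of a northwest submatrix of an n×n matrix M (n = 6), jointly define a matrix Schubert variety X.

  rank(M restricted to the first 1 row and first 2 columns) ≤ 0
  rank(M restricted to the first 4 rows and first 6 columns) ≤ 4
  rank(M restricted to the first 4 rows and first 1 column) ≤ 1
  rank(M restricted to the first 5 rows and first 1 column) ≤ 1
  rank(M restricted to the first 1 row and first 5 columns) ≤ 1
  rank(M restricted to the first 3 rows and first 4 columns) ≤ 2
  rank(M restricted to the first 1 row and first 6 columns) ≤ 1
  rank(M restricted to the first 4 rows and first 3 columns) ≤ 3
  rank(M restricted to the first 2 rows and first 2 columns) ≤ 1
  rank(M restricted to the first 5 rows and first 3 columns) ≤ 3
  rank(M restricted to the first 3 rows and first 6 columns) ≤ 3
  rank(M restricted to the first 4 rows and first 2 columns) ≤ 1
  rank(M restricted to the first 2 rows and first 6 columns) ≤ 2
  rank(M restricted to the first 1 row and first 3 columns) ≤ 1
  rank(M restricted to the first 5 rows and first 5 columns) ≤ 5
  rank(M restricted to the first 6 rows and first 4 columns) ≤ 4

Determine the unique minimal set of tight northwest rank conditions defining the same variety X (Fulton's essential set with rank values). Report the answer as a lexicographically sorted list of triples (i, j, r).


Recovering R(i,j) via the rank-extension bound from the 16 conditions:

  R[1]: 0 0 1 1 1 1
  R[2]: 1 1 2 2 2 2
  R[3]: 1 1 2 2 3 3
  R[4]: 1 1 2 3 4 4
  R[5]: 1 2 3 4 5 5
  R[6]: 1 2 3 4 5 6

second differences of R give the permutation w = (3, 1, 5, 4, 2, 6).

D(w) has 5 cells with 3 SE-corners; essential set:

[(1, 2, 0), (3, 4, 2), (4, 2, 1)]


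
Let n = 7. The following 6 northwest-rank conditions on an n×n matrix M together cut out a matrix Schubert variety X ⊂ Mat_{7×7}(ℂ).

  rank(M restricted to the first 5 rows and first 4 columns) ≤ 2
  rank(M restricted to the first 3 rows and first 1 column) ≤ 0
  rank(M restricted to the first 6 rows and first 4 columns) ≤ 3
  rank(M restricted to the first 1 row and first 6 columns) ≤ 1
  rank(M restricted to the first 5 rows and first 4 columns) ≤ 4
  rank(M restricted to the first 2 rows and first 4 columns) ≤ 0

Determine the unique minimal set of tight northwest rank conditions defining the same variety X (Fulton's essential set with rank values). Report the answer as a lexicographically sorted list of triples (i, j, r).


Reconstructing r_w from the 6 given conditions:

  0  0  0  0  1  1  1
  0  0  0  0  1  2  2
  0  1  1  1  2  3  3
  1  2  2  2  3  4  4
  1  2  2  2  3  4  5
  1  2  3  3  4  5  6
  1  2  3  4  5  6  7

so w = (5, 6, 2, 1, 7, 3, 4).

3 SE-corners of the 11-cell Rothe diagram give Ess(w):

[(2, 4, 0), (3, 1, 0), (5, 4, 2)]


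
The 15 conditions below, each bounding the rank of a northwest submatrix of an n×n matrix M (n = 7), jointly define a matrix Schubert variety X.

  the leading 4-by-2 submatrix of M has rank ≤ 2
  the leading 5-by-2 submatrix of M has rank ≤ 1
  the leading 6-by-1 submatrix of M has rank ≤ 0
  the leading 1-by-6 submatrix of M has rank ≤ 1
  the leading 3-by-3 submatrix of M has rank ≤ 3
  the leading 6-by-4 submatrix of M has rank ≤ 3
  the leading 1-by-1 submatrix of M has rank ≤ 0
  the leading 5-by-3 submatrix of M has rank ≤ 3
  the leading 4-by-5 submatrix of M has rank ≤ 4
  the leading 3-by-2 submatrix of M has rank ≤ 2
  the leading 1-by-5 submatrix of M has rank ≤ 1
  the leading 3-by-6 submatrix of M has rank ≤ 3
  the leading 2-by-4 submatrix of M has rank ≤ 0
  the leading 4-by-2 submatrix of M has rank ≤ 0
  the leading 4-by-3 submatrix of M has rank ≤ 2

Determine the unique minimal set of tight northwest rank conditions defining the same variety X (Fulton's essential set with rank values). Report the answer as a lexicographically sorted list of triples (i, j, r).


Rank table r_w(7×7) implied by the 15 constraints:

  i=1: 0 0 0 0 1 1 1
  i=2: 0 0 0 0 1 2 2
  i=3: 0 0 1 1 2 3 3
  i=4: 0 0 1 2 3 4 4
  i=5: 0 1 2 3 4 5 5
  i=6: 0 1 2 3 4 5 6
  i=7: 1 2 3 4 5 6 7

reading off 1-entries of Δ²R: w = (5, 6, 3, 4, 2, 7, 1).

3 SE-corners of the 14-cell Rothe diagram give Ess(w):

[(2, 4, 0), (4, 2, 0), (6, 1, 0)]


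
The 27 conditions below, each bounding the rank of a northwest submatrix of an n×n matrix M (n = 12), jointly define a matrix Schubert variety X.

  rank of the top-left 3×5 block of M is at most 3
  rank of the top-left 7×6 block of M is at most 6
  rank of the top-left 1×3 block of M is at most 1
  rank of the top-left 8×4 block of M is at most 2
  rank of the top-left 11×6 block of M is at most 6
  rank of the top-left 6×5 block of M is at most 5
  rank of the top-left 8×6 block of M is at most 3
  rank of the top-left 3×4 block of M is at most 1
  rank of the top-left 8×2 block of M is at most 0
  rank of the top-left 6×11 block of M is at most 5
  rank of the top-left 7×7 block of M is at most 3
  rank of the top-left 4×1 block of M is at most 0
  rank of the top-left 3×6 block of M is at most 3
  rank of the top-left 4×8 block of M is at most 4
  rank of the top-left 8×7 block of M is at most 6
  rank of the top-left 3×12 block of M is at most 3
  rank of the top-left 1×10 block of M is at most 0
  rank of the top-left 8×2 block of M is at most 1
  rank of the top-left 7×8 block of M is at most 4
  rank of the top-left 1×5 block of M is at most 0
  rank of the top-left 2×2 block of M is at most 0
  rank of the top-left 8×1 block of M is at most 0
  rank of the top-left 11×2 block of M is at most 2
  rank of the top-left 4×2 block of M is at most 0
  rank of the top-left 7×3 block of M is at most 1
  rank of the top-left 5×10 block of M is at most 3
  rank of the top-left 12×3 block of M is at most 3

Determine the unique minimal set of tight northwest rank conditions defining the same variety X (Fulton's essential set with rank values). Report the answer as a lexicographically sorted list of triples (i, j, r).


The tightest implied rank at each (i,j), from the 27 conditions:

  i=1: 0 0 0 0 0 0 0 0 0 0 1 1
  i=2: 0 0 1 1 1 1 1 1 1 1 2 2
  i=3: 0 0 1 1 2 2 2 2 2 2 3 3
  i=4: 0 0 1 2 3 3 3 3 3 3 4 4
  i=5: 0 0 1 2 3 3 3 3 3 3 4 5
  i=6: 0 0 1 2 3 3 3 4 4 4 5 6
  i=7: 0 0 1 2 3 3 3 4 5 5 6 7
  i=8: 0 0 1 2 3 3 4 5 6 6 7 8
  i=9: 1 1 2 3 4 4 5 6 7 7 8 9
  i=10: 1 2 3 4 5 5 6 7 8 8 9 10
  i=11: 1 2 3 4 5 6 7 8 9 9 10 11
  i=12: 1 2 3 4 5 6 7 8 9 10 11 12

second differences of R give the permutation w = (11, 3, 5, 4, 12, 8, 9, 7, 1, 2, 6, 10).

ℓ(w)=35; the 6 essential cells (i,j,r):

[(1, 10, 0), (3, 4, 1), (5, 10, 3), (7, 7, 3), (8, 2, 0), (8, 6, 3)]


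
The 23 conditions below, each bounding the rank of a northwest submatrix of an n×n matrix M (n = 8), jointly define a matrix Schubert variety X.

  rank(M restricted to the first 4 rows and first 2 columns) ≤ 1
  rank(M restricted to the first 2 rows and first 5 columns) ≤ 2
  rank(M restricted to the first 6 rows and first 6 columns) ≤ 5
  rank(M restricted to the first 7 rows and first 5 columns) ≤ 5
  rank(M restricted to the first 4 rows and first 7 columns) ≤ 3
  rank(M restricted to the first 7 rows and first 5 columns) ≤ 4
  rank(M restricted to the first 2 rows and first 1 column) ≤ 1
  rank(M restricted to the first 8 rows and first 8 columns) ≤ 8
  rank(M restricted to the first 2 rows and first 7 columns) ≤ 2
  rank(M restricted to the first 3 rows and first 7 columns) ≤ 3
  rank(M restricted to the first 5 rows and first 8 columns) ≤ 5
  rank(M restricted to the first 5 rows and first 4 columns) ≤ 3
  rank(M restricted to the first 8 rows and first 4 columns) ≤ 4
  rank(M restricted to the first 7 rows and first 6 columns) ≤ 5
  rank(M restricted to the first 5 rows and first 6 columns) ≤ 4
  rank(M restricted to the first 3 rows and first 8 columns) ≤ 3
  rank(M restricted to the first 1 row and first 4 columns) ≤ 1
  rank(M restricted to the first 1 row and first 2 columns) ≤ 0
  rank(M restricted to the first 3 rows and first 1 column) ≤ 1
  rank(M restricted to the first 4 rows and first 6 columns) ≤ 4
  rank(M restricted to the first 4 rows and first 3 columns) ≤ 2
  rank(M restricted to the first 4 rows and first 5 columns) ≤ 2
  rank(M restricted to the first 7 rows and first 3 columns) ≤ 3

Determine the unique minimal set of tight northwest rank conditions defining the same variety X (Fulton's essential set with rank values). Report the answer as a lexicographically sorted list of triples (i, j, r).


The tightest implied rank at each (i,j), from the 23 conditions:

  0  0  1  1  1  1  1  1
  1  1  2  2  2  2  2  2
  1  1  2  2  2  3  3  3
  1  1  2  2  2  3  3  4
  1  2  3  3  3  4  4  5
  1  2  3  4  4  5  5  6
  1  2  3  4  4  5  6  7
  1  2  3  4  5  6  7  8

reading off 1-entries of Δ²R: w = (3, 1, 6, 8, 2, 4, 7, 5).

|D(w)|=10, |Ess(w)|=5:

[(1, 2, 0), (4, 2, 1), (4, 5, 2), (4, 7, 3), (7, 5, 4)]


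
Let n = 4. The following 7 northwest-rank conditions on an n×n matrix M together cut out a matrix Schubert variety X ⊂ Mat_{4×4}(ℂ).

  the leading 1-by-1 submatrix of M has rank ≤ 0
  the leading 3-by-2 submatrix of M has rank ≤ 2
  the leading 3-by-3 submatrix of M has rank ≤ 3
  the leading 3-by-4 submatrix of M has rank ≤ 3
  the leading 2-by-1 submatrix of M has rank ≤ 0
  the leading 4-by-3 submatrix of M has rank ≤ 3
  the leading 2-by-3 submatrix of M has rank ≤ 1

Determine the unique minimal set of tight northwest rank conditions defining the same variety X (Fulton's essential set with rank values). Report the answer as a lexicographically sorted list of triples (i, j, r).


The tightest implied rank at each (i,j), from the 7 conditions:

  i=1: 0 1 1 1
  i=2: 0 1 1 2
  i=3: 1 2 2 3
  i=4: 1 2 3 4

reading off 1-entries of Δ²R: w = (2, 4, 1, 3).

ℓ(w)=3; the 2 essential cells (i,j,r):

[(2, 1, 0), (2, 3, 1)]


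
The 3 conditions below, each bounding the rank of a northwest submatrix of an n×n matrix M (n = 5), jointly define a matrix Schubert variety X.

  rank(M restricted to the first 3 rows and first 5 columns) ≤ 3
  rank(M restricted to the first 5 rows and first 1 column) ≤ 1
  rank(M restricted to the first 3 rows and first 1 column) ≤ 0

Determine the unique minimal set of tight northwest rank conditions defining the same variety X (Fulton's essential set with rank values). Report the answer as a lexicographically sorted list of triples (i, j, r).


Computing R[i][j] = min implied NW-rank bound (n=5, 3 conditions):

  row 1: 0, 1, 1, 1, 1
  row 2: 0, 1, 2, 2, 2
  row 3: 0, 1, 2, 3, 3
  row 4: 1, 2, 3, 4, 4
  row 5: 1, 2, 3, 4, 5

giving w = (2, 3, 4, 1, 5) via Δ²R.

ℓ(w)=3; the 1 essential cell (i,j,r):

[(3, 1, 0)]


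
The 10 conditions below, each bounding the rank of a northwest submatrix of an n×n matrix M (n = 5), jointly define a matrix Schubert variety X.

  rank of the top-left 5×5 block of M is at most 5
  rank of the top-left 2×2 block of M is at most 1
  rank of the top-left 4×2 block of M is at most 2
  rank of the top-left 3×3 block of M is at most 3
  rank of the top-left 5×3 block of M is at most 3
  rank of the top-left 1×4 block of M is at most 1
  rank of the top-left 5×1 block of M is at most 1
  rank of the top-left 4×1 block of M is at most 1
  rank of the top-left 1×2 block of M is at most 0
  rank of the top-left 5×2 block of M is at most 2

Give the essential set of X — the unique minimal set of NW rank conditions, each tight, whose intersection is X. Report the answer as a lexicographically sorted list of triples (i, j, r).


Recovering R(i,j) via the rank-extension bound from the 10 conditions:

  R[1]: 0 0 1 1 1
  R[2]: 1 1 2 2 2
  R[3]: 1 2 3 3 3
  R[4]: 1 2 3 4 4
  R[5]: 1 2 3 4 5

giving w = (3, 1, 2, 4, 5) via Δ²R.

D(w) has 2 cells with 1 SE-corner; essential set:

[(1, 2, 0)]


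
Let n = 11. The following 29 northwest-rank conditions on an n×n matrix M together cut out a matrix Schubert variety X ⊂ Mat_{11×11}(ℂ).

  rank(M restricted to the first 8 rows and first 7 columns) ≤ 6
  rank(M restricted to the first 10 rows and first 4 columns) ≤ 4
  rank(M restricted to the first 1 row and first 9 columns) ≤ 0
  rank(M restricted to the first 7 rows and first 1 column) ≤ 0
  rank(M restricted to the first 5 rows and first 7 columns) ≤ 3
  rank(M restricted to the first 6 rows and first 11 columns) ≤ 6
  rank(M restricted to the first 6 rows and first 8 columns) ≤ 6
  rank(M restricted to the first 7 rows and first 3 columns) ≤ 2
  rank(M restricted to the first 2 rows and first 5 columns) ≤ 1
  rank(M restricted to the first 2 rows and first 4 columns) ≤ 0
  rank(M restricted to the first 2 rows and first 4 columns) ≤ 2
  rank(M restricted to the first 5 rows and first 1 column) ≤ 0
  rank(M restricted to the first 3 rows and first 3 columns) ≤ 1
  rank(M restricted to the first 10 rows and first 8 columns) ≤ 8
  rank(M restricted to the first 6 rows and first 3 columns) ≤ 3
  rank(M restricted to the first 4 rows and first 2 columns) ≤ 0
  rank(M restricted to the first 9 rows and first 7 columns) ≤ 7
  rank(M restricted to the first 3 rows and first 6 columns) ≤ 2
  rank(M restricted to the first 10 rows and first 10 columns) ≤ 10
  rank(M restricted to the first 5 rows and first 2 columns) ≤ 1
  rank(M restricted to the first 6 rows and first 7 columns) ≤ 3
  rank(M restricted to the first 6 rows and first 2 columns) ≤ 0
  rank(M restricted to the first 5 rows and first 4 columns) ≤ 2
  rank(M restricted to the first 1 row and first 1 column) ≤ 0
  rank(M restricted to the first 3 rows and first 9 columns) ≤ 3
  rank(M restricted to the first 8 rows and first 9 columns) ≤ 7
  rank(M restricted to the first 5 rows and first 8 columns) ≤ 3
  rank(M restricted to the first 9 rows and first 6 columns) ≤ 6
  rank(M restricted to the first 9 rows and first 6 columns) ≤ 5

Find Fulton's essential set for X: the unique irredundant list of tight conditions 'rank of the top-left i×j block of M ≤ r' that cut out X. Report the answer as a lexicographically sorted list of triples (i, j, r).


Recovering R(i,j) via the rank-extension bound from the 29 conditions:

  R[1]: 0 0 0 0 0 0 0 0 0 1 1
  R[2]: 0 0 0 0 1 1 1 1 1 2 2
  R[3]: 0 0 1 1 2 2 2 2 2 3 3
  R[4]: 0 0 1 2 3 3 3 3 3 4 4
  R[5]: 0 0 1 2 3 3 3 3 4 5 5
  R[6]: 0 0 1 2 3 3 3 4 5 6 6
  R[7]: 0 1 2 3 4 4 4 5 6 7 7
  R[8]: 1 2 3 4 5 5 5 6 7 8 8
  R[9]: 1 2 3 4 5 5 6 7 8 9 9
  R[10]: 1 2 3 4 5 6 7 8 9 10 10
  R[11]: 1 2 3 4 5 6 7 8 9 10 11

so w = (10, 5, 3, 4, 9, 8, 2, 1, 7, 6, 11).

Rothe diagram D(w) (28 cells), 7 SE-corners (essential conditions):

[(1, 9, 0), (2, 4, 0), (5, 8, 3), (6, 2, 0), (6, 7, 3), (7, 1, 0), (9, 6, 5)]


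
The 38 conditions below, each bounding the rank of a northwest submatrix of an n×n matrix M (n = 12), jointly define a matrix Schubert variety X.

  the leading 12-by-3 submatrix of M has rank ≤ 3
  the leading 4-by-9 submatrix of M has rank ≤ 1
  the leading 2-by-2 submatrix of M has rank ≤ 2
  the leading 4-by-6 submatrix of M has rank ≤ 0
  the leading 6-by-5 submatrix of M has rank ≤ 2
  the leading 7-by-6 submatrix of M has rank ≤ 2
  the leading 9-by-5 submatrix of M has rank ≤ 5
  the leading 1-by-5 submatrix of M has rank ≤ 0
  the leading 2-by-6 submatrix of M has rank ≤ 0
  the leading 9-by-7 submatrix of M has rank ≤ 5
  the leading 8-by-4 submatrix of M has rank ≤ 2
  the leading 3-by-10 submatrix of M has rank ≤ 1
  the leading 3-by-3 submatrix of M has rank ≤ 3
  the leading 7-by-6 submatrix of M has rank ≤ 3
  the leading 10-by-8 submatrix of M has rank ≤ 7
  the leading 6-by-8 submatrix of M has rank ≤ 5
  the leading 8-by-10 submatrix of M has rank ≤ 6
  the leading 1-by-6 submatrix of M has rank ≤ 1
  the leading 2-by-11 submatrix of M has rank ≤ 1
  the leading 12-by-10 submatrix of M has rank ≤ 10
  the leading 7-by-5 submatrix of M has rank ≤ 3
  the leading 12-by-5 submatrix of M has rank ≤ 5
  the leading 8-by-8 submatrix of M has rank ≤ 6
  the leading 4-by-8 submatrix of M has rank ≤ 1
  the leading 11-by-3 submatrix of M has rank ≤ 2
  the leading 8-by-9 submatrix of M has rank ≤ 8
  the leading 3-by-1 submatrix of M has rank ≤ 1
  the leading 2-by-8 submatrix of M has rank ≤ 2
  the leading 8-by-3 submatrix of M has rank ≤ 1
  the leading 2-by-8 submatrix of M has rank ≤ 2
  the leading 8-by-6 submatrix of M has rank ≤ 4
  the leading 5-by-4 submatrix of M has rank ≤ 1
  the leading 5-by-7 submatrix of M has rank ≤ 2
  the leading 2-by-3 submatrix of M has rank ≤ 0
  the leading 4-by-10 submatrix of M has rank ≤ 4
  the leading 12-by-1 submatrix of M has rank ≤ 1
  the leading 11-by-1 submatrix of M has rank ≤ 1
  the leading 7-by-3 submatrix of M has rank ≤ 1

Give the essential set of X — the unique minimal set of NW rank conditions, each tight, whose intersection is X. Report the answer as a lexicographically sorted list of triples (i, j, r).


The tightest implied rank at each (i,j), from the 38 conditions:

  i=1: 0 0 0 0 0 0 1 1 1 1 1 1
  i=2: 0 0 0 0 0 0 1 1 1 1 1 2
  i=3: 0 0 0 0 0 0 1 1 1 1 2 3
  i=4: 0 0 0 0 0 0 1 1 1 2 3 4
  i=5: 1 1 1 1 1 1 2 2 2 3 4 5
  i=6: 1 1 1 2 2 2 3 3 3 4 5 6
  i=7: 1 1 1 2 2 2 3 4 4 5 6 7
  i=8: 1 1 1 2 3 3 4 5 5 6 7 8
  i=9: 1 2 2 3 4 4 5 6 6 7 8 9
  i=10: 1 2 2 3 4 5 6 7 7 8 9 10
  i=11: 1 2 2 3 4 5 6 7 8 9 10 11
  i=12: 1 2 3 4 5 6 7 8 9 10 11 12

second differences of R give the permutation w = (7, 12, 11, 10, 1, 4, 8, 5, 2, 6, 9, 3).

D(w) has 43 cells with 7 SE-corners; essential set:

[(2, 11, 1), (3, 10, 1), (4, 6, 0), (4, 9, 1), (7, 6, 2), (8, 3, 1), (11, 3, 2)]


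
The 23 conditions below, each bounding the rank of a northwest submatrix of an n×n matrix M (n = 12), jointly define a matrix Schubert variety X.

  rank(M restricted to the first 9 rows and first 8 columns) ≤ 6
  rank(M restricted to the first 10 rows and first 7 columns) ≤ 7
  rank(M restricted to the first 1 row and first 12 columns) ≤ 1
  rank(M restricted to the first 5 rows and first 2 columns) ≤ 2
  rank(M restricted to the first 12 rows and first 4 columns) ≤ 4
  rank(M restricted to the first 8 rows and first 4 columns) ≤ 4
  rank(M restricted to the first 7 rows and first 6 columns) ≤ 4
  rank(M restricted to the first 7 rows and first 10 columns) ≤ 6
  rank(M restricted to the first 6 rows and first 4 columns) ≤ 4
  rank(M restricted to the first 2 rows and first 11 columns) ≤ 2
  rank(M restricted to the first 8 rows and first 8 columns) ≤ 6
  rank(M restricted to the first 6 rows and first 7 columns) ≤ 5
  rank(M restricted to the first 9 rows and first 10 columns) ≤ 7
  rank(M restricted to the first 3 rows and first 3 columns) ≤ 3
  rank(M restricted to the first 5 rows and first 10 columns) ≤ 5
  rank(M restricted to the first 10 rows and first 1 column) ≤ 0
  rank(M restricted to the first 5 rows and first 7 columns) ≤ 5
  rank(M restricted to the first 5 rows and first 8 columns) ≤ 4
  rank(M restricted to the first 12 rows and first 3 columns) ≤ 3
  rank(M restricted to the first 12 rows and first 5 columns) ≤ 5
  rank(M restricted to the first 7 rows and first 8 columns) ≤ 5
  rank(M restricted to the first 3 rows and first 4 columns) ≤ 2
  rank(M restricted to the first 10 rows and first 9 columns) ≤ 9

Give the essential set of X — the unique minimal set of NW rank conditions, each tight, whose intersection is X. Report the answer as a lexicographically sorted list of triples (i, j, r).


Reconstructing r_w from the 23 given conditions:

  i=1: 0 1 1 1 1 1 1 1 1 1 1 1
  i=2: 0 1 2 2 2 2 2 2 2 2 2 2
  i=3: 0 1 2 2 3 3 3 3 3 3 3 3
  i=4: 0 1 2 3 4 4 4 4 4 4 4 4
  i=5: 0 1 2 3 4 4 4 4 5 5 5 5
  i=6: 0 1 2 3 4 4 5 5 6 6 6 6
  i=7: 0 1 2 3 4 4 5 5 6 6 7 7
  i=8: 0 1 2 3 4 5 6 6 7 7 8 8
  i=9: 0 1 2 3 4 5 6 6 7 7 8 9
  i=10: 0 1 2 3 4 5 6 7 8 8 9 10
  i=11: 1 2 3 4 5 6 7 8 9 9 10 11
  i=12: 1 2 3 4 5 6 7 8 9 10 11 12

reading off 1-entries of Δ²R: w = (2, 3, 5, 4, 9, 7, 11, 6, 12, 8, 1, 10).

|D(w)|=20, |Ess(w)|=8:

[(3, 4, 2), (5, 8, 4), (7, 6, 4), (7, 8, 5), (7, 10, 6), (9, 8, 6), (9, 10, 7), (10, 1, 0)]


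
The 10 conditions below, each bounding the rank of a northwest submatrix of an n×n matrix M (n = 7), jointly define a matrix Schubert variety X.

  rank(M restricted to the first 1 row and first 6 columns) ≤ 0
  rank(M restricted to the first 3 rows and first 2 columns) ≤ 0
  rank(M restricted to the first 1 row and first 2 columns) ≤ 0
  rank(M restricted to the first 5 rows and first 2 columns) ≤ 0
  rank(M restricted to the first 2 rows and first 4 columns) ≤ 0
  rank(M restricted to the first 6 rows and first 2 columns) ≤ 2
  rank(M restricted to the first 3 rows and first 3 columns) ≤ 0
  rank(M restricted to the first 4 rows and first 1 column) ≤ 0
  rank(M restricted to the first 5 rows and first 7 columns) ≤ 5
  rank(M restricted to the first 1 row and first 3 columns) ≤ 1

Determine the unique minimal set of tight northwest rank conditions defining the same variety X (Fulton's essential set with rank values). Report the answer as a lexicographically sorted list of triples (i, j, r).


Rank table r_w(7×7) implied by the 10 constraints:

  i=1: 0 | 0 | 0 | 0 | 0 | 0 | 1
  i=2: 0 | 0 | 0 | 0 | 1 | 1 | 2
  i=3: 0 | 0 | 0 | 1 | 2 | 2 | 3
  i=4: 0 | 0 | 1 | 2 | 3 | 3 | 4
  i=5: 0 | 0 | 1 | 2 | 3 | 4 | 5
  i=6: 1 | 1 | 2 | 3 | 4 | 5 | 6
  i=7: 1 | 2 | 3 | 4 | 5 | 6 | 7

giving w = (7, 5, 4, 3, 6, 1, 2) via Δ²R.

4 SE-corners of the 17-cell Rothe diagram give Ess(w):

[(1, 6, 0), (2, 4, 0), (3, 3, 0), (5, 2, 0)]


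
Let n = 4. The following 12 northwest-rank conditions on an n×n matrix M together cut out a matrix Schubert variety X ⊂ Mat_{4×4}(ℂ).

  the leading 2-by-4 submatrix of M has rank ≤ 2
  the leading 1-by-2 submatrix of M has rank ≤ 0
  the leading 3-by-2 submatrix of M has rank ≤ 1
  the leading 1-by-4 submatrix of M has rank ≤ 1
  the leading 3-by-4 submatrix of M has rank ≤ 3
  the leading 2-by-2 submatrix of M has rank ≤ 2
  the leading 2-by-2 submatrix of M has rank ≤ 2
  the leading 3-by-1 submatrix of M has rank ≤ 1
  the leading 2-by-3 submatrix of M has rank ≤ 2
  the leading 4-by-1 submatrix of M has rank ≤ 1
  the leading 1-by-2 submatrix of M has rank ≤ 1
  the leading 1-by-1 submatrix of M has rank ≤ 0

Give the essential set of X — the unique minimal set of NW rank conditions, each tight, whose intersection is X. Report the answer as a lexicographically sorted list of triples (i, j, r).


Reconstructing r_w from the 12 given conditions:

  R[1]: 0, 0, 1, 1
  R[2]: 1, 1, 2, 2
  R[3]: 1, 1, 2, 3
  R[4]: 1, 2, 3, 4

hence w(1..4) = (3, 1, 4, 2).

D(w) has 3 cells with 2 SE-corners; essential set:

[(1, 2, 0), (3, 2, 1)]


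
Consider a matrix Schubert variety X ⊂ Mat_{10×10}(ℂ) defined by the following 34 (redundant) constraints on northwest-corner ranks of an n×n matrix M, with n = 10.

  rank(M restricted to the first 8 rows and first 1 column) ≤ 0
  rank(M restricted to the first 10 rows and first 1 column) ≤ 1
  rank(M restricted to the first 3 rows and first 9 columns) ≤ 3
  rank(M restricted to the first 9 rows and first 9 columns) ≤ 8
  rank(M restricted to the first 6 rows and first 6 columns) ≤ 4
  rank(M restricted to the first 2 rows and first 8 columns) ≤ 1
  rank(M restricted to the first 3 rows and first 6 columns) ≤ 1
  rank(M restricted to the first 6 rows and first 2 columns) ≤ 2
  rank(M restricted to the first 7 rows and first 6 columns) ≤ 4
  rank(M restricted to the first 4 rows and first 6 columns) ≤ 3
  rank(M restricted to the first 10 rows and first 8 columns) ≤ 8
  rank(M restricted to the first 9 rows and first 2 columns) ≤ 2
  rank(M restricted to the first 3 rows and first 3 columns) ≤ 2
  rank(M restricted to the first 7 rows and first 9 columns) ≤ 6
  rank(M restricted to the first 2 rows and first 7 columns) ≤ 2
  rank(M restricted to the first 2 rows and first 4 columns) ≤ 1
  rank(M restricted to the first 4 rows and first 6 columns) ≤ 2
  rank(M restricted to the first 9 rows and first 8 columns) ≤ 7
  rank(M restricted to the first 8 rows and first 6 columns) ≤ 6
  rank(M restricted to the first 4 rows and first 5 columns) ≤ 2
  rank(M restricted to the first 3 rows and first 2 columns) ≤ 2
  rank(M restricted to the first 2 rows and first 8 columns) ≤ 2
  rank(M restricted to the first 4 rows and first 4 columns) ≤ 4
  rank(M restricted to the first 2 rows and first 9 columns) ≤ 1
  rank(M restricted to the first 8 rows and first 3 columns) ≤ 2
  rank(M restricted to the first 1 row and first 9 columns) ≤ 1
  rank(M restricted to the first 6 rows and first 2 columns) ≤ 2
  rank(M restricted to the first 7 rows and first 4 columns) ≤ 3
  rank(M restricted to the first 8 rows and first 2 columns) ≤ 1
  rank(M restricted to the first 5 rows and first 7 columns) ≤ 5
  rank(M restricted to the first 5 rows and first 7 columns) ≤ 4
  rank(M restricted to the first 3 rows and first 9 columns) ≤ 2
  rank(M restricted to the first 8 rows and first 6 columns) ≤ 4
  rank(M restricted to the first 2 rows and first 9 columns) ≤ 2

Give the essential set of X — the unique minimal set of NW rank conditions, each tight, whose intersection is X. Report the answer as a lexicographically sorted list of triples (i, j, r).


Propagating the 34 rank bounds to every northwest block:

  0 1 1 1 1 1 1 1 1 1
  0 1 1 1 1 1 1 1 1 2
  0 1 1 1 1 1 2 2 2 3
  0 1 2 2 2 2 3 3 3 4
  0 1 2 3 3 3 4 4 4 5
  0 1 2 3 4 4 5 5 5 6
  0 1 2 3 4 4 5 6 6 7
  0 1 2 3 4 4 5 6 7 8
  1 2 3 4 5 5 6 7 8 9
  1 2 3 4 5 6 7 8 9 10

second differences of R give the permutation w = (2, 10, 7, 3, 4, 5, 8, 9, 1, 6).

|D(w)|=21, |Ess(w)|=4:

[(2, 9, 1), (3, 6, 1), (8, 1, 0), (8, 6, 4)]


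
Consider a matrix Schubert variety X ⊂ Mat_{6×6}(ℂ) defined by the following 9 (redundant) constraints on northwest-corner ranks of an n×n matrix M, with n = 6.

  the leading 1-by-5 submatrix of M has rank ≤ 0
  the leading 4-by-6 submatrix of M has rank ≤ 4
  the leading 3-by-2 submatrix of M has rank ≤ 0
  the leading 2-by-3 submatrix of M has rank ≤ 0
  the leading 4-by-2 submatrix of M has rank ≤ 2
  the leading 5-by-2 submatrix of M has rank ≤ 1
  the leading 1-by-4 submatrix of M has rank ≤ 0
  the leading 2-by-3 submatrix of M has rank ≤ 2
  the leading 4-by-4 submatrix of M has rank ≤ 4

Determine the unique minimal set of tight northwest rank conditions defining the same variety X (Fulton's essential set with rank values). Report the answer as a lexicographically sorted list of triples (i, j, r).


Recovering R(i,j) via the rank-extension bound from the 9 conditions:

  0, 0, 0, 0, 0, 1
  0, 0, 0, 1, 1, 2
  0, 0, 1, 2, 2, 3
  1, 1, 2, 3, 3, 4
  1, 1, 2, 3, 4, 5
  1, 2, 3, 4, 5, 6

hence w(1..6) = (6, 4, 3, 1, 5, 2).

ℓ(w)=11; the 4 essential cells (i,j,r):

[(1, 5, 0), (2, 3, 0), (3, 2, 0), (5, 2, 1)]


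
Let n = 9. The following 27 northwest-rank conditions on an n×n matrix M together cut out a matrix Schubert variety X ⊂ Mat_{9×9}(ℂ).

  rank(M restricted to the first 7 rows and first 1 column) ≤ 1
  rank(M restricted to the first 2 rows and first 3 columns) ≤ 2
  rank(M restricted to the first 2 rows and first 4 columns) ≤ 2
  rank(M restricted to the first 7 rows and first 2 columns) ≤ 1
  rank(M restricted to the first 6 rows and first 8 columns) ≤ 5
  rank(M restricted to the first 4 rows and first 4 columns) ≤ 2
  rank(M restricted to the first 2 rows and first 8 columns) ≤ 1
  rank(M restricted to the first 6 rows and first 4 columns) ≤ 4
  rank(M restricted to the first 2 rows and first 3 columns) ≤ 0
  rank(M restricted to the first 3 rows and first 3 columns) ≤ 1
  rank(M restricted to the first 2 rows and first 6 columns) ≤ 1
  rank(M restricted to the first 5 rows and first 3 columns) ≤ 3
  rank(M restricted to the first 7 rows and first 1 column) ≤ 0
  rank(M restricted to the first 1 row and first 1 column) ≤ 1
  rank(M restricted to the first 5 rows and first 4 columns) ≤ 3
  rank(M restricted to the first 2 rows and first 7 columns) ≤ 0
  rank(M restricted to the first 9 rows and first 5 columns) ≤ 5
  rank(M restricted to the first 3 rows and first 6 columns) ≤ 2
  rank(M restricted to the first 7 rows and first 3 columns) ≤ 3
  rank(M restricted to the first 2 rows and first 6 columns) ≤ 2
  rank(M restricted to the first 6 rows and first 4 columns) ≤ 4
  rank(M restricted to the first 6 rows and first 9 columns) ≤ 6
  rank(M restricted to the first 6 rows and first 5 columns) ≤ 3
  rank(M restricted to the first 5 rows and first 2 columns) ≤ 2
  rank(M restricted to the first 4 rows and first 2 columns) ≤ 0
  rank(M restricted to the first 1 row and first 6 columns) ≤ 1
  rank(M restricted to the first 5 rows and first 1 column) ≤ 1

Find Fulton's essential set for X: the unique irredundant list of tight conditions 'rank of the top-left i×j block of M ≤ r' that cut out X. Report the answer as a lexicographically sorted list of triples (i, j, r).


The tightest implied rank at each (i,j), from the 27 conditions:

  0 | 0 | 0 | 0 | 0 | 0 | 0 | 1 | 1
  0 | 0 | 0 | 0 | 0 | 0 | 0 | 1 | 2
  0 | 0 | 1 | 1 | 1 | 1 | 1 | 2 | 3
  0 | 0 | 1 | 2 | 2 | 2 | 2 | 3 | 4
  0 | 1 | 2 | 3 | 3 | 3 | 3 | 4 | 5
  0 | 1 | 2 | 3 | 3 | 4 | 4 | 5 | 6
  0 | 1 | 2 | 3 | 4 | 5 | 5 | 6 | 7
  1 | 2 | 3 | 4 | 5 | 6 | 6 | 7 | 8
  1 | 2 | 3 | 4 | 5 | 6 | 7 | 8 | 9

hence w(1..9) = (8, 9, 3, 4, 2, 6, 5, 1, 7).

|D(w)|=22, |Ess(w)|=4:

[(2, 7, 0), (4, 2, 0), (6, 5, 3), (7, 1, 0)]


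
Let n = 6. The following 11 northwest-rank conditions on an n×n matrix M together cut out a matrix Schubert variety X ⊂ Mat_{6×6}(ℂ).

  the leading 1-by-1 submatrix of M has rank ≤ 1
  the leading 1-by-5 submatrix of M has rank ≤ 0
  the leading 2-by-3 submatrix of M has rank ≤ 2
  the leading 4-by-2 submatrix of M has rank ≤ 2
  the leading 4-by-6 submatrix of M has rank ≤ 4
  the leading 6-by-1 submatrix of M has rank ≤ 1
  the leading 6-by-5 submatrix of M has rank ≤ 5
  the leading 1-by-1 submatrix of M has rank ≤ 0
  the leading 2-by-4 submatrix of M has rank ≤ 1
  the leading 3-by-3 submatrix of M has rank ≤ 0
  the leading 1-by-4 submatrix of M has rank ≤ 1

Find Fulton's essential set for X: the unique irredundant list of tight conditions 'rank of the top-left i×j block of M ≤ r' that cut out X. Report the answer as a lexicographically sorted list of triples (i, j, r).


The tightest implied rank at each (i,j), from the 11 conditions:

  row 1: 0, 0, 0, 0, 0, 1
  row 2: 0, 0, 0, 1, 1, 2
  row 3: 0, 0, 0, 1, 2, 3
  row 4: 1, 1, 1, 2, 3, 4
  row 5: 1, 2, 2, 3, 4, 5
  row 6: 1, 2, 3, 4, 5, 6

reading off 1-entries of Δ²R: w = (6, 4, 5, 1, 2, 3).

2 SE-corners of the 11-cell Rothe diagram give Ess(w):

[(1, 5, 0), (3, 3, 0)]


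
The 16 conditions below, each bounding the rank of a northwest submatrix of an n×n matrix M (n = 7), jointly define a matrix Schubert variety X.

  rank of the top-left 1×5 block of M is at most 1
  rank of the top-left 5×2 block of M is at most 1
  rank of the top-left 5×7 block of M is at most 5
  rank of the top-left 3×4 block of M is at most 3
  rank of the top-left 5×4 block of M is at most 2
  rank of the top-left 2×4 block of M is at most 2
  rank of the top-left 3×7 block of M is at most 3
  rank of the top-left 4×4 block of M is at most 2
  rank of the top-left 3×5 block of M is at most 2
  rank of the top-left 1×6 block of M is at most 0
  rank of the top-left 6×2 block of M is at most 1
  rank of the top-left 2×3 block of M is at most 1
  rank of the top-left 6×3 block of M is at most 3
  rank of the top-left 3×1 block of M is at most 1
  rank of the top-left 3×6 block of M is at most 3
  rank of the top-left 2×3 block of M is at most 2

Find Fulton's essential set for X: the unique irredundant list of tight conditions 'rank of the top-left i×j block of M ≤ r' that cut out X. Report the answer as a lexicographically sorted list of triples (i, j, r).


The tightest implied rank at each (i,j), from the 16 conditions:

  row 1: 0  0  0  0  0  0  1
  row 2: 1  1  1  1  1  1  2
  row 3: 1  1  2  2  2  2  3
  row 4: 1  1  2  2  3  3  4
  row 5: 1  1  2  2  3  4  5
  row 6: 1  1  2  3  4  5  6
  row 7: 1  2  3  4  5  6  7

reading off 1-entries of Δ²R: w = (7, 1, 3, 5, 6, 4, 2).

Rothe diagram D(w) (12 cells), 3 SE-corners (essential conditions):

[(1, 6, 0), (5, 4, 2), (6, 2, 1)]


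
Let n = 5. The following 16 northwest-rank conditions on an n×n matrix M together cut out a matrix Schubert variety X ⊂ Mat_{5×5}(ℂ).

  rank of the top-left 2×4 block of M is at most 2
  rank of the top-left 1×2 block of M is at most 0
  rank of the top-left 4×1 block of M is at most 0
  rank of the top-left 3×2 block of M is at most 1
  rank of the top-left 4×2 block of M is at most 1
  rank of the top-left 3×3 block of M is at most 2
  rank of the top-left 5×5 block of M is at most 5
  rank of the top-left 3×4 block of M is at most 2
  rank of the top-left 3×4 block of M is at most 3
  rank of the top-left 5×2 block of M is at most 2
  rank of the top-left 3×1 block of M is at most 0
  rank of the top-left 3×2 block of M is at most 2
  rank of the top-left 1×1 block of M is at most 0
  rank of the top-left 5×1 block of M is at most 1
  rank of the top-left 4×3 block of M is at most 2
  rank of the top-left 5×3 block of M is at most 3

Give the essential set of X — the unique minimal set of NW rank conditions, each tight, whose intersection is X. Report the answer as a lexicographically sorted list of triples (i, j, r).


Propagating the 16 rank bounds to every northwest block:

  i=1: 0  0  1  1  1
  i=2: 0  1  2  2  2
  i=3: 0  1  2  2  3
  i=4: 0  1  2  3  4
  i=5: 1  2  3  4  5

reading off 1-entries of Δ²R: w = (3, 2, 5, 4, 1).

|D(w)|=6, |Ess(w)|=3:

[(1, 2, 0), (3, 4, 2), (4, 1, 0)]


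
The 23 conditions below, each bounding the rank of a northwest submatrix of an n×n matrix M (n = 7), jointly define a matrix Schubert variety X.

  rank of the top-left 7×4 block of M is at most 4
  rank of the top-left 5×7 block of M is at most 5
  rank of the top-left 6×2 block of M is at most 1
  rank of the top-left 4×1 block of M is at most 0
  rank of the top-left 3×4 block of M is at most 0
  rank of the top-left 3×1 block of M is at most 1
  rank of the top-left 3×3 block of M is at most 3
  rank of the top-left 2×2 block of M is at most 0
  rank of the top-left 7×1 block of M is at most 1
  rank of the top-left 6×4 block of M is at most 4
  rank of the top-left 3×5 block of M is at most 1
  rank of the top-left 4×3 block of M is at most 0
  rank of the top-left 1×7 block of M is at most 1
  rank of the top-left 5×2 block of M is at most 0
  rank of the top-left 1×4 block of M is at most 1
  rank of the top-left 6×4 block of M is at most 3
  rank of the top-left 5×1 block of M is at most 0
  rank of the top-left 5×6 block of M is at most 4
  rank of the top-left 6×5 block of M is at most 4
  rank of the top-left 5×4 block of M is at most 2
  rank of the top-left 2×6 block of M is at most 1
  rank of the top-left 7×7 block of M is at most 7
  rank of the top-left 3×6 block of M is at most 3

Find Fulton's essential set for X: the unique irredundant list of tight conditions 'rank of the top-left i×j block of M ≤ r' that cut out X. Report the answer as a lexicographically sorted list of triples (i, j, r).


Computing R[i][j] = min implied NW-rank bound (n=7, 23 conditions):

  i=1: 0, 0, 0, 0, 1, 1, 1
  i=2: 0, 0, 0, 0, 1, 1, 2
  i=3: 0, 0, 0, 0, 1, 2, 3
  i=4: 0, 0, 0, 1, 2, 3, 4
  i=5: 0, 0, 1, 2, 3, 4, 5
  i=6: 1, 1, 2, 3, 4, 5, 6
  i=7: 1, 2, 3, 4, 5, 6, 7

giving w = (5, 7, 6, 4, 3, 1, 2) via Δ²R.

ℓ(w)=18; the 4 essential cells (i,j,r):

[(2, 6, 1), (3, 4, 0), (4, 3, 0), (5, 2, 0)]


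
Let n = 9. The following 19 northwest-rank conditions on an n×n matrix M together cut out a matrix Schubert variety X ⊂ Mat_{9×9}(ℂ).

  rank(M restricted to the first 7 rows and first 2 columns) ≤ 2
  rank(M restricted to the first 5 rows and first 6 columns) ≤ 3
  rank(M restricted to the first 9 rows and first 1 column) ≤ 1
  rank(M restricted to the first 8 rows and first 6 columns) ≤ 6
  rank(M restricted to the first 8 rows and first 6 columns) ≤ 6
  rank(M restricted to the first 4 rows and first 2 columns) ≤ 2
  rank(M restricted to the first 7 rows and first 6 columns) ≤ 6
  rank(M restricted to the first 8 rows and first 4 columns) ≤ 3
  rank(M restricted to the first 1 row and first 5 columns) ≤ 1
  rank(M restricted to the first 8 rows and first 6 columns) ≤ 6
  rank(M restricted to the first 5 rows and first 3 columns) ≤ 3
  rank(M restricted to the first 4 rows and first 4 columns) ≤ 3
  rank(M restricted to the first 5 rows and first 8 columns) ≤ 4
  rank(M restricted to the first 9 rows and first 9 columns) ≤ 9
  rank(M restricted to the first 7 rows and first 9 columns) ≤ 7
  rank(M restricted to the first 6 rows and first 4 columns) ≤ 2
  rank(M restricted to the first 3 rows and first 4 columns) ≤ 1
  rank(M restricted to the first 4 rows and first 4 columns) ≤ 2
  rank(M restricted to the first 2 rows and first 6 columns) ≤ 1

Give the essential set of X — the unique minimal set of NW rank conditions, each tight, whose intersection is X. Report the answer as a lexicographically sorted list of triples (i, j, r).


The tightest implied rank at each (i,j), from the 19 conditions:

  i=1: 1  1  1  1  1  1  1  1  1
  i=2: 1  1  1  1  1  1  2  2  2
  i=3: 1  1  1  1  2  2  3  3  3
  i=4: 1  2  2  2  3  3  4  4  4
  i=5: 1  2  2  2  3  3  4  4  5
  i=6: 1  2  2  2  3  4  5  5  6
  i=7: 1  2  3  3  4  5  6  6  7
  i=8: 1  2  3  3  4  5  6  7  8
  i=9: 1  2  3  4  5  6  7  8  9

second differences of R give the permutation w = (1, 7, 5, 2, 9, 6, 3, 8, 4).

Rothe diagram D(w) (15 cells), 6 SE-corners (essential conditions):

[(2, 6, 1), (3, 4, 1), (5, 6, 3), (5, 8, 4), (6, 4, 2), (8, 4, 3)]


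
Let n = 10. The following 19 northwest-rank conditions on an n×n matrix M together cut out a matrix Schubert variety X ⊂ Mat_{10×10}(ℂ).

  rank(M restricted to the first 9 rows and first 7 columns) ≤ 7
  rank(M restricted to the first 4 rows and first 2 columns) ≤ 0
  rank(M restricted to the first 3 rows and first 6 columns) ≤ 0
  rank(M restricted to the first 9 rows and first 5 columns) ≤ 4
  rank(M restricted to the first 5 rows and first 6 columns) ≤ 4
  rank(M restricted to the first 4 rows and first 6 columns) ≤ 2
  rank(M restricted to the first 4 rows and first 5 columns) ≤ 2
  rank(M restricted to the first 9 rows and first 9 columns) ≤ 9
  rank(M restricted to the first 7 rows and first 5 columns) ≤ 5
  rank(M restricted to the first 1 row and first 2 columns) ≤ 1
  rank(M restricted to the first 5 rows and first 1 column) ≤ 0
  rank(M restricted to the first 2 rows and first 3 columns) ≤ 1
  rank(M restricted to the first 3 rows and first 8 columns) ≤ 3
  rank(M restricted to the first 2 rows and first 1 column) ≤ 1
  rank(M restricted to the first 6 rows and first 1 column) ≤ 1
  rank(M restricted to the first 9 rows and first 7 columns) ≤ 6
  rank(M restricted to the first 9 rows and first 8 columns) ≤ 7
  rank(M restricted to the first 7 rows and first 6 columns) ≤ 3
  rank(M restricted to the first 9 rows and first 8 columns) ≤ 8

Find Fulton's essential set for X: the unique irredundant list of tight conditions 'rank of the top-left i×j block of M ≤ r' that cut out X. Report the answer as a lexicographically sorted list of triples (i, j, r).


Computing R[i][j] = min implied NW-rank bound (n=10, 19 conditions):

  R[1]: 0  0  0  0  0  0  1  1  1  1
  R[2]: 0  0  0  0  0  0  1  2  2  2
  R[3]: 0  0  0  0  0  0  1  2  3  3
  R[4]: 0  0  1  1  1  1  2  3  4  4
  R[5]: 0  1  2  2  2  2  3  4  5  5
  R[6]: 1  2  3  3  3  3  4  5  6  6
  R[7]: 1  2  3  3  3  3  4  5  6  7
  R[8]: 1  2  3  4  4  4  5  6  7  8
  R[9]: 1  2  3  4  4  5  6  7  8  9
  R[10]: 1  2  3  4  5  6  7  8  9  10

so w = (7, 8, 9, 3, 2, 1, 10, 4, 6, 5).

|D(w)|=25, |Ess(w)|=5:

[(3, 6, 0), (4, 2, 0), (5, 1, 0), (7, 6, 3), (9, 5, 4)]
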